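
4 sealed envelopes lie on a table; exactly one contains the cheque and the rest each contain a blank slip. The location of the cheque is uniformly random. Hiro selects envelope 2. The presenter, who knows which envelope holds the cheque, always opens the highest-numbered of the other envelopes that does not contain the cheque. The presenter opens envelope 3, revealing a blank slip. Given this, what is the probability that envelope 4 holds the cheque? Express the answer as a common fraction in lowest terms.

1

Apply Bayes' rule, conditioning on where the cheque actually is.
If it is in either of envelopes 1 and 2 (prior 1/4 each): the presenter would have opened envelope 4 instead, probability 0; weight (1/4)·0 = 0 each.
If it is in envelope 3 (prior 1/4): the presenter opened envelope 3, so this case is ruled out; weight (1/4)·0 = 0.
If it is in envelope 4 (prior 1/4): envelope 3 is the highest-numbered option available, probability 1; weight (1/4)·1 = 1/4.
The weights sum to 1/4.
So P(the cheque in envelope 4 | the presenter opened envelope 3) = (1/4) / (1/4) = 1.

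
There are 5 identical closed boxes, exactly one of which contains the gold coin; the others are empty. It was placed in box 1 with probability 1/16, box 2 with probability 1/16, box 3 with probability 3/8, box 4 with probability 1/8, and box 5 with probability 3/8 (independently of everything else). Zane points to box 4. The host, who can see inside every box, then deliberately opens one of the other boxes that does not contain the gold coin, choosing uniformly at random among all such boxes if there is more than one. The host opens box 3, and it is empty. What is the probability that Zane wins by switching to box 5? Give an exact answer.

Apply Bayes' rule, conditioning on where the gold coin actually is.
If it is in either of boxes 1 and 2 (prior 1/16 each): the host has 3 equally likely choices, so probability 1/3; weight (1/16)·(1/3) = 1/48 each.
If it is in box 3 (prior 3/8): the host opened box 3, so this case is ruled out; weight (3/8)·0 = 0.
If it is in box 4 (prior 1/8): the host has 4 equally likely choices, so probability 1/4; weight (1/8)·(1/4) = 1/32.
If it is in box 5 (prior 3/8): the host has 3 equally likely choices, so probability 1/3; weight (3/8)·(1/3) = 1/8.
The weights sum to 19/96.
So P(the gold coin in box 5 | the host opened box 3) = (1/8) / (19/96) = 12/19.

12/19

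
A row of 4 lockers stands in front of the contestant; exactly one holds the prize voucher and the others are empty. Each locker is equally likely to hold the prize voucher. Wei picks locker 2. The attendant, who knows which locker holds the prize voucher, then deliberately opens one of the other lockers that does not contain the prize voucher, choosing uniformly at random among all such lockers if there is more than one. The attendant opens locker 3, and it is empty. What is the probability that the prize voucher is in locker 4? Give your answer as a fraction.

Consider each possible location of the prize voucher in turn.
If it is in either of lockers 1 and 4 (prior 1/4 each): the attendant has 2 equally likely choices, so probability 1/2; weight (1/4)·(1/2) = 1/8 each.
If it is in locker 2 (prior 1/4): the attendant has 3 equally likely choices, so probability 1/3; weight (1/4)·(1/3) = 1/12.
If it is in locker 3 (prior 1/4): the attendant opened locker 3, so this case is ruled out; weight (1/4)·0 = 0.
The weights sum to 1/3.
So P(the prize voucher in locker 4 | the attendant opened locker 3) = (1/8) / (1/3) = 3/8.

3/8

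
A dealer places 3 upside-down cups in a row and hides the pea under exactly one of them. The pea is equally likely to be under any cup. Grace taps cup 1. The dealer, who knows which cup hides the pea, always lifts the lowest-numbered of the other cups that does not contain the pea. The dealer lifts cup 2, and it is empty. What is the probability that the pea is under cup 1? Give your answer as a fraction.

Consider each possible location of the pea in turn.
If it is under either of cups 1 and 3 (prior 1/3 each): cup 2 is the lowest-numbered option available, probability 1; weight (1/3)·1 = 1/3 each.
If it is under cup 2 (prior 1/3): the dealer opened cup 2, so this case is ruled out; weight (1/3)·0 = 0.
The weights sum to 2/3.
So P(the pea under cup 1 | the dealer opened cup 2) = (1/3) / (2/3) = 1/2.

1/2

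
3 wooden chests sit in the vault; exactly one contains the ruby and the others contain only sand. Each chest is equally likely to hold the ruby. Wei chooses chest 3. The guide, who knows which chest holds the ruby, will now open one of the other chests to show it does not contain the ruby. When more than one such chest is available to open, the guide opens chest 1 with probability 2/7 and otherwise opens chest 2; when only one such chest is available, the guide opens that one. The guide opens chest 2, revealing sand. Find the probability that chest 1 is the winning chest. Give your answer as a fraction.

7/12

Consider each possible location of the ruby in turn.
If it is in chest 1 (prior 1/3): only chest 2 is available, probability 1; weight (1/3)·1 = 1/3.
If it is in chest 2 (prior 1/3): the guide opened chest 2, so this case is ruled out; weight (1/3)·0 = 0.
If it is in chest 3 (prior 1/3): chest 1 is available but not opened, probability 5/7; weight (1/3)·(5/7) = 5/21.
The weights sum to 4/7.
So P(the ruby in chest 1 | the guide opened chest 2) = (1/3) / (4/7) = 7/12.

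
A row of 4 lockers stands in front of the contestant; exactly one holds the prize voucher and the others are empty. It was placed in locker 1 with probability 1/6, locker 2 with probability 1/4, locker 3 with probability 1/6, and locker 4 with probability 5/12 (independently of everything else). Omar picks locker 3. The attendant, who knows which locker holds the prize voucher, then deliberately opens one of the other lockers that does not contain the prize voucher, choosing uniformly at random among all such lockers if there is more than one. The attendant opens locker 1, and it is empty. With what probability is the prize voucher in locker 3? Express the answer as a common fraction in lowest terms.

1/7

Apply Bayes' rule, conditioning on where the prize voucher actually is.
If it is in locker 1 (prior 1/6): the attendant opened locker 1, so this case is ruled out; weight (1/6)·0 = 0.
If it is in locker 2 (prior 1/4): the attendant has 2 equally likely choices, so probability 1/2; weight (1/4)·(1/2) = 1/8.
If it is in locker 3 (prior 1/6): the attendant has 3 equally likely choices, so probability 1/3; weight (1/6)·(1/3) = 1/18.
If it is in locker 4 (prior 5/12): the attendant has 2 equally likely choices, so probability 1/2; weight (5/12)·(1/2) = 5/24.
The weights sum to 7/18.
So P(the prize voucher in locker 3 | the attendant opened locker 1) = (1/18) / (7/18) = 1/7.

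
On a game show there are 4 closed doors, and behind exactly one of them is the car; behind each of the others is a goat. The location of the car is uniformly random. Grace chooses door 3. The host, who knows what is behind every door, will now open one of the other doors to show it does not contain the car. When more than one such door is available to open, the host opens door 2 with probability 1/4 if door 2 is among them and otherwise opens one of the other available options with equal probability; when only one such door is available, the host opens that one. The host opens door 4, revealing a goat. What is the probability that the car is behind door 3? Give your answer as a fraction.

Consider each possible location of the car in turn.
If it is behind door 1 (prior 1/4): door 2 is available but not opened, probability 3/4; weight (1/4)·(3/4) = 3/16.
If it is behind door 2 (prior 1/4): door 2 holds the prize so is unavailable; the host chooses uniformly among the 2 others, probability 1/2; weight (1/4)·(1/2) = 1/8.
If it is behind door 3 (prior 1/4): door 2 is available but not opened; door 4 gets probability (1 − 1/4)/2 = 3/8; weight (1/4)·(3/8) = 3/32.
If it is behind door 4 (prior 1/4): the host opened door 4, so this case is ruled out; weight (1/4)·0 = 0.
The weights sum to 13/32.
So P(the car behind door 3 | the host opened door 4) = (3/32) / (13/32) = 3/13.

3/13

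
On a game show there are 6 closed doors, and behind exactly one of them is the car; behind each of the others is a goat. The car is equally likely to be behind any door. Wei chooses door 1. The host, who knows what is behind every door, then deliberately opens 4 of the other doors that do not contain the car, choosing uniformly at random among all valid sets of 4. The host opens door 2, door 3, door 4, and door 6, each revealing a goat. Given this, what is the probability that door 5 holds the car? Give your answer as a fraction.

5/6

Apply Bayes' rule, conditioning on where the car actually is.
If it is behind door 1 (prior 1/6): the host has 5 equally likely choices, so probability 1/5; weight (1/6)·(1/5) = 1/30.
If it is behind any of doors 2, 3, 4, and 6 (prior 1/6 each): that door was opened and seen not to hold the prize — ruled out; weight (1/6)·0 = 0 each.
If it is behind door 5 (prior 1/6): the host has no choice, probability 1; weight (1/6)·1 = 1/6.
The weights sum to 1/5.
So P(the car behind door 5 | the host opened door 2, door 3, door 4, and door 6) = (1/6) / (1/5) = 5/6.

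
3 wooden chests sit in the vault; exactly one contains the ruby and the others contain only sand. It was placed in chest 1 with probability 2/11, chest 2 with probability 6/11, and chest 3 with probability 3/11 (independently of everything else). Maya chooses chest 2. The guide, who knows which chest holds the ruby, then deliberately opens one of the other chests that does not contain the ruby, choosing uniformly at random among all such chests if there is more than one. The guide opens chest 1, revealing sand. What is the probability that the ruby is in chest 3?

1/2

Consider each possible location of the ruby in turn.
If it is in chest 1 (prior 2/11): the guide opened chest 1, so this case is ruled out; weight (2/11)·0 = 0.
If it is in chest 2 (prior 6/11): the guide has 2 equally likely choices, so probability 1/2; weight (6/11)·(1/2) = 3/11.
If it is in chest 3 (prior 3/11): the guide has no choice, probability 1; weight (3/11)·1 = 3/11.
The weights sum to 6/11.
So P(the ruby in chest 3 | the guide opened chest 1) = (3/11) / (6/11) = 1/2.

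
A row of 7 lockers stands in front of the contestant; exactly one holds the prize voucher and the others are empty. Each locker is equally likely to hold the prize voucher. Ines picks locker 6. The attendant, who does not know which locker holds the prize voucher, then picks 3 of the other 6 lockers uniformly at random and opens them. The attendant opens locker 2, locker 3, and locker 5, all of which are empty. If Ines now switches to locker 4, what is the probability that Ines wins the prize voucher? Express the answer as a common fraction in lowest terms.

1/4

Because the attendant chose which lockers to open without knowing where the prize voucher is, the choice is independent of the prize location. Learning that none of the 3 opened lockers holds the prize voucher simply rules out those 3 locations and leaves the remaining 4 lockers still equally likely by symmetry.
So P(the prize voucher in locker 4) = 1/4.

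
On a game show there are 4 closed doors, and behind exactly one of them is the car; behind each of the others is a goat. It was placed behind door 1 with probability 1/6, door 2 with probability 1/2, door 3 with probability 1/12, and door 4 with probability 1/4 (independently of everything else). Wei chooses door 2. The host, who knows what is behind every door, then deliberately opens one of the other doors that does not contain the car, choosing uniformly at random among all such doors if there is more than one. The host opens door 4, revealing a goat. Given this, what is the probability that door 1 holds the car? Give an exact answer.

Consider each possible location of the car in turn.
If it is behind door 1 (prior 1/6): the host has 2 equally likely choices, so probability 1/2; weight (1/6)·(1/2) = 1/12.
If it is behind door 2 (prior 1/2): the host has 3 equally likely choices, so probability 1/3; weight (1/2)·(1/3) = 1/6.
If it is behind door 3 (prior 1/12): the host has 2 equally likely choices, so probability 1/2; weight (1/12)·(1/2) = 1/24.
If it is behind door 4 (prior 1/4): the host opened door 4, so this case is ruled out; weight (1/4)·0 = 0.
The weights sum to 7/24.
So P(the car behind door 1 | the host opened door 4) = (1/12) / (7/24) = 2/7.

2/7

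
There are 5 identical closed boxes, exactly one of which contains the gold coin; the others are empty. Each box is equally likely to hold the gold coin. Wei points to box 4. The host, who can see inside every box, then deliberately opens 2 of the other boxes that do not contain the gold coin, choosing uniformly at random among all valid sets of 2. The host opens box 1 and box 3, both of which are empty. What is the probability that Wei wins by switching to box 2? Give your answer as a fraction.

2/5

Apply Bayes' rule, conditioning on where the gold coin actually is.
If it is in either of boxes 1 and 3 (prior 1/5 each): that box was opened and seen not to hold the prize — ruled out; weight (1/5)·0 = 0 each.
If it is in either of boxes 2 and 5 (prior 1/5 each): the host has 3 equally likely choices, so probability 1/3; weight (1/5)·(1/3) = 1/15 each.
If it is in box 4 (prior 1/5): the host has 6 equally likely choices, so probability 1/6; weight (1/5)·(1/6) = 1/30.
The weights sum to 1/6.
So P(the gold coin in box 2 | the host opened box 1 and box 3) = (1/15) / (1/6) = 2/5.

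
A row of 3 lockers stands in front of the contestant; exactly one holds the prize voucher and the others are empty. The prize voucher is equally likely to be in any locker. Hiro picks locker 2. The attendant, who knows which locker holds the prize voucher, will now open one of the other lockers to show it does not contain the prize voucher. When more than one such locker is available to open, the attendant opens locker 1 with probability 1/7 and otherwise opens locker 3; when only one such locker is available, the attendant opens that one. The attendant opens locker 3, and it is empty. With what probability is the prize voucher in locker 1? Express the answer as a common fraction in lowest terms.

Apply Bayes' rule, conditioning on where the prize voucher actually is.
If it is in locker 1 (prior 1/3): only locker 3 is available, probability 1; weight (1/3)·1 = 1/3.
If it is in locker 2 (prior 1/3): locker 1 is available but not opened, probability 6/7; weight (1/3)·(6/7) = 2/7.
If it is in locker 3 (prior 1/3): the attendant opened locker 3, so this case is ruled out; weight (1/3)·0 = 0.
The weights sum to 13/21.
So P(the prize voucher in locker 1 | the attendant opened locker 3) = (1/3) / (13/21) = 7/13.

7/13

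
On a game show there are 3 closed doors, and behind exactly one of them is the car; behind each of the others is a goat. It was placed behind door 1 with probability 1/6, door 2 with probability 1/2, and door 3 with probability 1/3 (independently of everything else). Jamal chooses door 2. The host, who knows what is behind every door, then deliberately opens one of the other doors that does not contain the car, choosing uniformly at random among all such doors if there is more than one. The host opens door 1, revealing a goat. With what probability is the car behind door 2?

3/7

Consider each possible location of the car in turn.
If it is behind door 1 (prior 1/6): the host opened door 1, so this case is ruled out; weight (1/6)·0 = 0.
If it is behind door 2 (prior 1/2): the host has 2 equally likely choices, so probability 1/2; weight (1/2)·(1/2) = 1/4.
If it is behind door 3 (prior 1/3): the host has no choice, probability 1; weight (1/3)·1 = 1/3.
The weights sum to 7/12.
So P(the car behind door 2 | the host opened door 1) = (1/4) / (7/12) = 3/7.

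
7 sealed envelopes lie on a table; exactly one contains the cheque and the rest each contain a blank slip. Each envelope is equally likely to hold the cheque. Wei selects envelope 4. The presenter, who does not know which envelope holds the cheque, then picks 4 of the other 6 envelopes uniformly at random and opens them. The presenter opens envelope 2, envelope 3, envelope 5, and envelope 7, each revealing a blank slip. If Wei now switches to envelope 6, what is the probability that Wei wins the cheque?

1/3

Consider each possible location of the cheque in turn.
If it is in any of envelopes 1, 4, and 6 (prior 1/7 each): the presenter picks exactly this set with probability 1/15 regardless, and none is the prize; weight (1/7)·(1/15) = 1/105 each.
If it is in any of envelopes 2, 3, 5, and 7 (prior 1/7 each): that envelope was opened and seen not to hold the prize — ruled out; weight (1/7)·0 = 0 each.
The weights sum to 1/35.
So P(the cheque in envelope 6 | the presenter opened envelope 2, envelope 3, envelope 5, and envelope 7) = (1/105) / (1/35) = 1/3.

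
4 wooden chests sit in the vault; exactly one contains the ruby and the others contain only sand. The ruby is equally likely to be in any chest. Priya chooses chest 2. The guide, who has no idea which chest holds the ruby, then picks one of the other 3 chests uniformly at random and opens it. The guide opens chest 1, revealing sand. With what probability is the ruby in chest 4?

1/3

Condition on the true location of the ruby.
If it is in chest 1 (prior 1/4): the guide opened chest 1, so this case is ruled out; weight (1/4)·0 = 0.
If it is in any of chests 2, 3, and 4 (prior 1/4 each): the guide picks chest 1 with probability 1/3 regardless, and it is not the prize; weight (1/4)·(1/3) = 1/12 each.
The weights sum to 1/4.
So P(the ruby in chest 4 | the guide opened chest 1) = (1/12) / (1/4) = 1/3.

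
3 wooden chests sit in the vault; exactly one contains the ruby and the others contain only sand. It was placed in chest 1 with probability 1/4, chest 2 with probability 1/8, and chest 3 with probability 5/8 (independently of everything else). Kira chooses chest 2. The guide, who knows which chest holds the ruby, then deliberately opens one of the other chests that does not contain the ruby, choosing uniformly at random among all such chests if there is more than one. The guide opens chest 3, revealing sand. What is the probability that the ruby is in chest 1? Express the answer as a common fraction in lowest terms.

Apply Bayes' rule, conditioning on where the ruby actually is.
If it is in chest 1 (prior 1/4): the guide has no choice, probability 1; weight (1/4)·1 = 1/4.
If it is in chest 2 (prior 1/8): the guide has 2 equally likely choices, so probability 1/2; weight (1/8)·(1/2) = 1/16.
If it is in chest 3 (prior 5/8): the guide opened chest 3, so this case is ruled out; weight (5/8)·0 = 0.
The weights sum to 5/16.
So P(the ruby in chest 1 | the guide opened chest 3) = (1/4) / (5/16) = 4/5.

4/5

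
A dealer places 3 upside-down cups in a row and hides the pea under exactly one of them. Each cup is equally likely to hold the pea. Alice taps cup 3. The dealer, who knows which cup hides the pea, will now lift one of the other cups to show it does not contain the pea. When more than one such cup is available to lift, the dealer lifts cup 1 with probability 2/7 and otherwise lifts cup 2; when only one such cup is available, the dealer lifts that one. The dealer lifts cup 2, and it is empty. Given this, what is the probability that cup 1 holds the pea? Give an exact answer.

7/12

Condition on the true location of the pea.
If it is under cup 1 (prior 1/3): only cup 2 is available, probability 1; weight (1/3)·1 = 1/3.
If it is under cup 2 (prior 1/3): the dealer opened cup 2, so this case is ruled out; weight (1/3)·0 = 0.
If it is under cup 3 (prior 1/3): cup 1 is available but not opened, probability 5/7; weight (1/3)·(5/7) = 5/21.
The weights sum to 4/7.
So P(the pea under cup 1 | the dealer opened cup 2) = (1/3) / (4/7) = 7/12.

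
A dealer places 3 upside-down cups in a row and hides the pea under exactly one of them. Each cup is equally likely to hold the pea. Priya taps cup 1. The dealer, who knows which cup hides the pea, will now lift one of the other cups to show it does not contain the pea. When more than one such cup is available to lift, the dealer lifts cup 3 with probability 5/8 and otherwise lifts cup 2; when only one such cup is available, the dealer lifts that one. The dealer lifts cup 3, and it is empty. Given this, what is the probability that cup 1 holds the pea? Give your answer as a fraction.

Apply Bayes' rule, conditioning on where the pea actually is.
If it is under cup 1 (prior 1/3): cup 3 is available, opened with probability 5/8; weight (1/3)·(5/8) = 5/24.
If it is under cup 2 (prior 1/3): only cup 3 is available, probability 1; weight (1/3)·1 = 1/3.
If it is under cup 3 (prior 1/3): the dealer opened cup 3, so this case is ruled out; weight (1/3)·0 = 0.
The weights sum to 13/24.
So P(the pea under cup 1 | the dealer opened cup 3) = (5/24) / (13/24) = 5/13.

5/13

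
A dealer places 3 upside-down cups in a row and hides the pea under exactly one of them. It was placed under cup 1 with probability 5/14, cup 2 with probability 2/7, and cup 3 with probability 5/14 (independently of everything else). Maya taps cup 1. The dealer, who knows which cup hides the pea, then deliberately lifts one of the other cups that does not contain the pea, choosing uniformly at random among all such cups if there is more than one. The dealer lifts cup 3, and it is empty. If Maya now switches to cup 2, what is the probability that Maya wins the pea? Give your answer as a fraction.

8/13

Apply Bayes' rule, conditioning on where the pea actually is.
If it is under cup 1 (prior 5/14): the dealer has 2 equally likely choices, so probability 1/2; weight (5/14)·(1/2) = 5/28.
If it is under cup 2 (prior 2/7): the dealer has no choice, probability 1; weight (2/7)·1 = 2/7.
If it is under cup 3 (prior 5/14): the dealer opened cup 3, so this case is ruled out; weight (5/14)·0 = 0.
The weights sum to 13/28.
So P(the pea under cup 2 | the dealer opened cup 3) = (2/7) / (13/28) = 8/13.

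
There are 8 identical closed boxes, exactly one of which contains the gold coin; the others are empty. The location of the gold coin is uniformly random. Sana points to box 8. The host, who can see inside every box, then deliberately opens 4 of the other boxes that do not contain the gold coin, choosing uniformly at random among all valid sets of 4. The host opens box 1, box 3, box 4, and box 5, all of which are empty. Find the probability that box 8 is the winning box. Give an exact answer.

Condition on the true location of the gold coin.
If it is in any of boxes 1, 3, 4, and 5 (prior 1/8 each): that box was opened and seen not to hold the prize — ruled out; weight (1/8)·0 = 0 each.
If it is in any of boxes 2, 6, and 7 (prior 1/8 each): the host has 15 equally likely choices, so probability 1/15; weight (1/8)·(1/15) = 1/120 each.
If it is in box 8 (prior 1/8): the host has 35 equally likely choices, so probability 1/35; weight (1/8)·(1/35) = 1/280.
The weights sum to 1/35.
So P(the gold coin in box 8 | the host opened box 1, box 3, box 4, and box 5) = (1/280) / (1/35) = 1/8.

1/8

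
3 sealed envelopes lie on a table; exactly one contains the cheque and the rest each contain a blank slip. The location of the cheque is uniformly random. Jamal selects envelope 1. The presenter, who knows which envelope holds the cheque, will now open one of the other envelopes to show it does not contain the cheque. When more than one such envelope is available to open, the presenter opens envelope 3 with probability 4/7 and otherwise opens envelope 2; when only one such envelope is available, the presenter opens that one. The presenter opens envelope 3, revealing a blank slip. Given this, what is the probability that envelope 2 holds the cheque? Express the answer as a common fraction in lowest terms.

Apply Bayes' rule, conditioning on where the cheque actually is.
If it is in envelope 1 (prior 1/3): envelope 3 is available, opened with probability 4/7; weight (1/3)·(4/7) = 4/21.
If it is in envelope 2 (prior 1/3): only envelope 3 is available, probability 1; weight (1/3)·1 = 1/3.
If it is in envelope 3 (prior 1/3): the presenter opened envelope 3, so this case is ruled out; weight (1/3)·0 = 0.
The weights sum to 11/21.
So P(the cheque in envelope 2 | the presenter opened envelope 3) = (1/3) / (11/21) = 7/11.

7/11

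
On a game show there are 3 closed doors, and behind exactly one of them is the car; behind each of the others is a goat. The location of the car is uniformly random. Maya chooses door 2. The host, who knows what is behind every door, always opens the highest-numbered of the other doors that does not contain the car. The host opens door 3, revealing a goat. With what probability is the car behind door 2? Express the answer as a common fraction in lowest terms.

1/2

Condition on the true location of the car.
If it is behind either of doors 1 and 2 (prior 1/3 each): door 3 is the highest-numbered option available, probability 1; weight (1/3)·1 = 1/3 each.
If it is behind door 3 (prior 1/3): the host opened door 3, so this case is ruled out; weight (1/3)·0 = 0.
The weights sum to 2/3.
So P(the car behind door 2 | the host opened door 3) = (1/3) / (2/3) = 1/2.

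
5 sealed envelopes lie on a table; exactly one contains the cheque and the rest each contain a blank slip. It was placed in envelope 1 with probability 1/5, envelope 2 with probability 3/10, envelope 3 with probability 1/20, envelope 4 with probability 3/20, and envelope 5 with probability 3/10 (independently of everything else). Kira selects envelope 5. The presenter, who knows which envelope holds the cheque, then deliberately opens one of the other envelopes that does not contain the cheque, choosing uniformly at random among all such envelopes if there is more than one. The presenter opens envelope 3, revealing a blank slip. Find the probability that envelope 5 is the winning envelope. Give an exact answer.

Apply Bayes' rule, conditioning on where the cheque actually is.
If it is in envelope 1 (prior 1/5): the presenter has 3 equally likely choices, so probability 1/3; weight (1/5)·(1/3) = 1/15.
If it is in envelope 2 (prior 3/10): the presenter has 3 equally likely choices, so probability 1/3; weight (3/10)·(1/3) = 1/10.
If it is in envelope 3 (prior 1/20): the presenter opened envelope 3, so this case is ruled out; weight (1/20)·0 = 0.
If it is in envelope 4 (prior 3/20): the presenter has 3 equally likely choices, so probability 1/3; weight (3/20)·(1/3) = 1/20.
If it is in envelope 5 (prior 3/10): the presenter has 4 equally likely choices, so probability 1/4; weight (3/10)·(1/4) = 3/40.
The weights sum to 7/24.
So P(the cheque in envelope 5 | the presenter opened envelope 3) = (3/40) / (7/24) = 9/35.

9/35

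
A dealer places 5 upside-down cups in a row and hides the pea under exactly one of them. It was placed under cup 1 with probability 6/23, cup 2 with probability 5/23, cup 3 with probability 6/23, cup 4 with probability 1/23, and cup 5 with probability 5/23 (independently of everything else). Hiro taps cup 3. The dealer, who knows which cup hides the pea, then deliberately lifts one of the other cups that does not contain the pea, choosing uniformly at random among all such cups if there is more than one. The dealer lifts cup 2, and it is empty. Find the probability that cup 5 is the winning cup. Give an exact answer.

Apply Bayes' rule, conditioning on where the pea actually is.
If it is under cup 1 (prior 6/23): the dealer has 3 equally likely choices, so probability 1/3; weight (6/23)·(1/3) = 2/23.
If it is under cup 2 (prior 5/23): the dealer opened cup 2, so this case is ruled out; weight (5/23)·0 = 0.
If it is under cup 3 (prior 6/23): the dealer has 4 equally likely choices, so probability 1/4; weight (6/23)·(1/4) = 3/46.
If it is under cup 4 (prior 1/23): the dealer has 3 equally likely choices, so probability 1/3; weight (1/23)·(1/3) = 1/69.
If it is under cup 5 (prior 5/23): the dealer has 3 equally likely choices, so probability 1/3; weight (5/23)·(1/3) = 5/69.
The weights sum to 11/46.
So P(the pea under cup 5 | the dealer opened cup 2) = (5/69) / (11/46) = 10/33.

10/33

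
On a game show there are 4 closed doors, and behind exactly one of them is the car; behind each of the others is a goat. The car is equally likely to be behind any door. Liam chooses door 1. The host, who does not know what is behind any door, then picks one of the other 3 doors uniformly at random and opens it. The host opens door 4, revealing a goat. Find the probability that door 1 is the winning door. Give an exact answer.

Condition on the true location of the car.
If it is behind any of doors 1, 2, and 3 (prior 1/4 each): the host picks door 4 with probability 1/3 regardless, and it is not the prize; weight (1/4)·(1/3) = 1/12 each.
If it is behind door 4 (prior 1/4): the host opened door 4, so this case is ruled out; weight (1/4)·0 = 0.
The weights sum to 1/4.
So P(the car behind door 1 | the host opened door 4) = (1/12) / (1/4) = 1/3.

1/3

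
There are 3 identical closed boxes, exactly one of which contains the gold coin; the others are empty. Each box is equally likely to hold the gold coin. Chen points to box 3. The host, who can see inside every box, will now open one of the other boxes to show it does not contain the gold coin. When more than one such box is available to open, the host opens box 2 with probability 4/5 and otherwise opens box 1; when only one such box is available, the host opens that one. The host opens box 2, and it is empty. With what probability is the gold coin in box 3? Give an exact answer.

Apply Bayes' rule, conditioning on where the gold coin actually is.
If it is in box 1 (prior 1/3): only box 2 is available, probability 1; weight (1/3)·1 = 1/3.
If it is in box 2 (prior 1/3): the host opened box 2, so this case is ruled out; weight (1/3)·0 = 0.
If it is in box 3 (prior 1/3): box 2 is available, opened with probability 4/5; weight (1/3)·(4/5) = 4/15.
The weights sum to 3/5.
So P(the gold coin in box 3 | the host opened box 2) = (4/15) / (3/5) = 4/9.

4/9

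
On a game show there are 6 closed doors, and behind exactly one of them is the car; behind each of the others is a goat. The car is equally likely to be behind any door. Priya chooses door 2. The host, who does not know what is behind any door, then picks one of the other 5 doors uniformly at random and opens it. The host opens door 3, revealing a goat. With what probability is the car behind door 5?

1/5

Because the host chose which door to open without knowing where the car is, the choice is independent of the prize location. Learning that door 3 does not hold the car simply rules out that one location and leaves the remaining 5 doors still equally likely by symmetry.
So P(the car behind door 5) = 1/5.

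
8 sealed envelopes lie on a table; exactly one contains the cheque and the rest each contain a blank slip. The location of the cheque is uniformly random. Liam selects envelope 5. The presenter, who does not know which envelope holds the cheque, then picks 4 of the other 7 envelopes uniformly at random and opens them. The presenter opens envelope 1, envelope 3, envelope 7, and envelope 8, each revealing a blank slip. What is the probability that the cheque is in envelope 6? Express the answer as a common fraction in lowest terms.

Because the presenter chose which envelopes to open without knowing where the cheque is, the choice is independent of the prize location. Learning that none of the 4 opened envelopes holds the cheque simply rules out those 4 locations and leaves the remaining 4 envelopes still equally likely by symmetry.
So P(the cheque in envelope 6) = 1/4.

1/4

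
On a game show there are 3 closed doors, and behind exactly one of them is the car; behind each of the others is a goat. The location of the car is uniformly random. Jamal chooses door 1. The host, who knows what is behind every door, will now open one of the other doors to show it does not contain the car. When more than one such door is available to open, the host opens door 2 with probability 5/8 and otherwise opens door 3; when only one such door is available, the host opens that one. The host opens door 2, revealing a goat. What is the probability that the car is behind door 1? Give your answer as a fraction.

5/13

Condition on the true location of the car.
If it is behind door 1 (prior 1/3): door 2 is available, opened with probability 5/8; weight (1/3)·(5/8) = 5/24.
If it is behind door 2 (prior 1/3): the host opened door 2, so this case is ruled out; weight (1/3)·0 = 0.
If it is behind door 3 (prior 1/3): only door 2 is available, probability 1; weight (1/3)·1 = 1/3.
The weights sum to 13/24.
So P(the car behind door 1 | the host opened door 2) = (5/24) / (13/24) = 5/13.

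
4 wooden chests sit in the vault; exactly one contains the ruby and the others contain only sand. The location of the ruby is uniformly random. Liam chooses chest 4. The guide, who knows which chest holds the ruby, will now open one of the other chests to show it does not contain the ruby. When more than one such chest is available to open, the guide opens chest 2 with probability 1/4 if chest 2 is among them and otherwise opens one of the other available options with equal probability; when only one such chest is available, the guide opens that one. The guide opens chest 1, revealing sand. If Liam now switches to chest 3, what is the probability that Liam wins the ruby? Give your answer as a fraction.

Apply Bayes' rule, conditioning on where the ruby actually is.
If it is in chest 1 (prior 1/4): the guide opened chest 1, so this case is ruled out; weight (1/4)·0 = 0.
If it is in chest 2 (prior 1/4): chest 2 holds the prize so is unavailable; the guide chooses uniformly among the 2 others, probability 1/2; weight (1/4)·(1/2) = 1/8.
If it is in chest 3 (prior 1/4): chest 2 is available but not opened, probability 3/4; weight (1/4)·(3/4) = 3/16.
If it is in chest 4 (prior 1/4): chest 2 is available but not opened; chest 1 gets probability (1 − 1/4)/2 = 3/8; weight (1/4)·(3/8) = 3/32.
The weights sum to 13/32.
So P(the ruby in chest 3 | the guide opened chest 1) = (3/16) / (13/32) = 6/13.

6/13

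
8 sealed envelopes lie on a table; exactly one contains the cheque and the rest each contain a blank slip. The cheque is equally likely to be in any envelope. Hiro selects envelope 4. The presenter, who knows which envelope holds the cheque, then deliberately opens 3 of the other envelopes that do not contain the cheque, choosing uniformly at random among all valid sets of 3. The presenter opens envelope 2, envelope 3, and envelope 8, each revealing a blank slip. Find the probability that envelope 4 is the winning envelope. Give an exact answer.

Consider each possible location of the cheque in turn.
If it is in any of envelopes 1, 5, 6, and 7 (prior 1/8 each): the presenter has 20 equally likely choices, so probability 1/20; weight (1/8)·(1/20) = 1/160 each.
If it is in any of envelopes 2, 3, and 8 (prior 1/8 each): that envelope was opened and seen not to hold the prize — ruled out; weight (1/8)·0 = 0 each.
If it is in envelope 4 (prior 1/8): the presenter has 35 equally likely choices, so probability 1/35; weight (1/8)·(1/35) = 1/280.
The weights sum to 1/35.
So P(the cheque in envelope 4 | the presenter opened envelope 2, envelope 3, and envelope 8) = (1/280) / (1/35) = 1/8.

1/8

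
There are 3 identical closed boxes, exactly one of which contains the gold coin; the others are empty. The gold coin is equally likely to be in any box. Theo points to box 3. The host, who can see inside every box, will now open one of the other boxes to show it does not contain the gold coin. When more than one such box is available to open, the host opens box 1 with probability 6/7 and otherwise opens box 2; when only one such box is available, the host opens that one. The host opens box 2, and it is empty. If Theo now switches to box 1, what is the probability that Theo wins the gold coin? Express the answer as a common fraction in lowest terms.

7/8

Apply Bayes' rule, conditioning on where the gold coin actually is.
If it is in box 1 (prior 1/3): only box 2 is available, probability 1; weight (1/3)·1 = 1/3.
If it is in box 2 (prior 1/3): the host opened box 2, so this case is ruled out; weight (1/3)·0 = 0.
If it is in box 3 (prior 1/3): box 1 is available but not opened, probability 1/7; weight (1/3)·(1/7) = 1/21.
The weights sum to 8/21.
So P(the gold coin in box 1 | the host opened box 2) = (1/3) / (8/21) = 7/8.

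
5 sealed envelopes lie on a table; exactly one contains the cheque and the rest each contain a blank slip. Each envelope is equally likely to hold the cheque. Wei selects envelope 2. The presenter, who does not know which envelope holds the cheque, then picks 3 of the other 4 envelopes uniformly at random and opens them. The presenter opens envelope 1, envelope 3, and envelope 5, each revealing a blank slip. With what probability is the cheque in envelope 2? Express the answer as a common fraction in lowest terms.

Apply Bayes' rule, conditioning on where the cheque actually is.
If it is in any of envelopes 1, 3, and 5 (prior 1/5 each): that envelope was opened and seen not to hold the prize — ruled out; weight (1/5)·0 = 0 each.
If it is in either of envelopes 2 and 4 (prior 1/5 each): the presenter picks exactly this set with probability 1/4 regardless, and none is the prize; weight (1/5)·(1/4) = 1/20 each.
The weights sum to 1/10.
So P(the cheque in envelope 2 | the presenter opened envelope 1, envelope 3, and envelope 5) = (1/20) / (1/10) = 1/2.

1/2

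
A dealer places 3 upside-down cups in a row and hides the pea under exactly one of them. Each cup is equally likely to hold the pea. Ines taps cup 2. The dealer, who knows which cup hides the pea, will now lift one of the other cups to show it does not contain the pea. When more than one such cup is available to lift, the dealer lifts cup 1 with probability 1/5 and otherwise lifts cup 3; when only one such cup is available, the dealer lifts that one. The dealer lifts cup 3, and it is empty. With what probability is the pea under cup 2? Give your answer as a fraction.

4/9

Consider each possible location of the pea in turn.
If it is under cup 1 (prior 1/3): only cup 3 is available, probability 1; weight (1/3)·1 = 1/3.
If it is under cup 2 (prior 1/3): cup 1 is available but not opened, probability 4/5; weight (1/3)·(4/5) = 4/15.
If it is under cup 3 (prior 1/3): the dealer opened cup 3, so this case is ruled out; weight (1/3)·0 = 0.
The weights sum to 3/5.
So P(the pea under cup 2 | the dealer opened cup 3) = (4/15) / (3/5) = 4/9.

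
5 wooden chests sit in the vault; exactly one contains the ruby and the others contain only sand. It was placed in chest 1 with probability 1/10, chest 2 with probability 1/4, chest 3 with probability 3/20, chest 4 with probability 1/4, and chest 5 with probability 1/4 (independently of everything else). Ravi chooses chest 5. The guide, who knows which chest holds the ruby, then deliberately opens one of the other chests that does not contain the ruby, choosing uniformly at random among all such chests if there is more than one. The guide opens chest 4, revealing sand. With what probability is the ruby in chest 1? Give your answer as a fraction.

8/55

Condition on the true location of the ruby.
If it is in chest 1 (prior 1/10): the guide has 3 equally likely choices, so probability 1/3; weight (1/10)·(1/3) = 1/30.
If it is in chest 2 (prior 1/4): the guide has 3 equally likely choices, so probability 1/3; weight (1/4)·(1/3) = 1/12.
If it is in chest 3 (prior 3/20): the guide has 3 equally likely choices, so probability 1/3; weight (3/20)·(1/3) = 1/20.
If it is in chest 4 (prior 1/4): the guide opened chest 4, so this case is ruled out; weight (1/4)·0 = 0.
If it is in chest 5 (prior 1/4): the guide has 4 equally likely choices, so probability 1/4; weight (1/4)·(1/4) = 1/16.
The weights sum to 11/48.
So P(the ruby in chest 1 | the guide opened chest 4) = (1/30) / (11/48) = 8/55.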